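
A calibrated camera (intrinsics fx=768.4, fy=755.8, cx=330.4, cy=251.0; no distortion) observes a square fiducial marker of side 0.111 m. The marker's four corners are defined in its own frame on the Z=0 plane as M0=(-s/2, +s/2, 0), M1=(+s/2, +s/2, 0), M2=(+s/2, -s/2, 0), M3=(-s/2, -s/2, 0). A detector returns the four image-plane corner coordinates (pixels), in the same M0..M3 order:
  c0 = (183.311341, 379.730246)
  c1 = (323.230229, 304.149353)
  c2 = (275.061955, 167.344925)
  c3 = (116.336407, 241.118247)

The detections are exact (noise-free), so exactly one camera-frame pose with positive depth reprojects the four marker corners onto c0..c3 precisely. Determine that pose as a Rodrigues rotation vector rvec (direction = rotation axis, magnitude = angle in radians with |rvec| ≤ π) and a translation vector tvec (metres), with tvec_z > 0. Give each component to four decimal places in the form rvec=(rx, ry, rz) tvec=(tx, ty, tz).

rvec=(0.4113, -0.4187, -0.3917) tvec=(-0.0673, 0.0163, 0.5070)

Intrinsics K: fx=768.4, fy=755.8, cx=330.4, cy=251.0
Marker side s = 0.111 m; corners in marker frame (Z=0):
  M0 = (-0.0555, +0.0555, 0)
  M1 = (+0.0555, +0.0555, 0)
  M2 = (+0.0555, -0.0555, 0)
  M3 = (-0.0555, -0.0555, 0)
Detected image corners:
  c0 = (183.311341, 379.730246) px
  c1 = (323.230229, 304.149353) px
  c2 = (275.061955, 167.344925) px
  c3 = (116.336407, 241.118247) px
Planar DLT: solve 8×8 A·h = b for H (H[2,2]=1):
  H  [+1477.20744 +718.01260 +228.43803]
  H  [-507.49006 +1486.31890 +275.27050]
  H  [+0.60671 +0.90074 +1.00000]
B = K⁻¹H; ‖b₁‖=1.972549, ‖b₂‖=1.972549; λ = 2/(‖b₁‖+‖b₂‖) = 0.506958, sign → tz>0 ⇒ λ=+0.506958
r₁ = λ·B[:,0] = (+0.84235,-0.44255,+0.30758); r₂ = λ·B[:,1] = (+0.27737,+0.84531,+0.45664)
r₃ = r₁×r₂ = (-0.46208,-0.29933,+0.83479); SVD([r₁ r₂ r₃]) → R = UVᵀ:
  R  [+0.84235 +0.27737 -0.46208]
  R  [-0.44255 +0.84531 -0.29933]
  R  [+0.30758 +0.45664 +0.83479]
t = (-0.06727, +0.01628, +0.50696) m
tr R = 2.522451; θ = arccos((tr R − 1)/2) = 0.705596 rad = 40.428°
axis k = ((R−Rᵀ)₃₂, (R−Rᵀ)₁₃, (R−Rᵀ)₂₁) / (2 sinθ) = (+0.582872, -0.593425, -0.555074)
rvec = θ·k = (+0.411272, -0.418718, -0.391658)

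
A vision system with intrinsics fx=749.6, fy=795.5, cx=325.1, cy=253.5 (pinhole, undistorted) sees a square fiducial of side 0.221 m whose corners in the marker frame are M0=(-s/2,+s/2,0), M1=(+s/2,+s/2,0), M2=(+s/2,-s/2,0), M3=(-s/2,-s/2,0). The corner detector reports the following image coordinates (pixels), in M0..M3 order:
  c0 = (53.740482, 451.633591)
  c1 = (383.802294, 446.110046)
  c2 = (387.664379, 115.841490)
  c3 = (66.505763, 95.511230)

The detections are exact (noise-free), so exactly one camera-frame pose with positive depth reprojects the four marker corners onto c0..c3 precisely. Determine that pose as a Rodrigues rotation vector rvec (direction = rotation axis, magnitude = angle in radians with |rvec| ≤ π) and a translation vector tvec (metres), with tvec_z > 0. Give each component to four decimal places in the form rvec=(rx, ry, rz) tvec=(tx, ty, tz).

Intrinsics K: fx=749.6, fy=795.5, cx=325.1, cy=253.5
Marker side s = 0.221 m; corners in marker frame (Z=0):
  M0 = (-0.1105, +0.1105, 0)
  M1 = (+0.1105, +0.1105, 0)
  M2 = (+0.1105, -0.1105, 0)
  M3 = (-0.1105, -0.1105, 0)
Detected image corners:
  c0 = (53.740482, 451.633591) px
  c1 = (383.802294, 446.110046) px
  c2 = (387.664379, 115.841490) px
  c3 = (66.505763, 95.511230) px
Planar DLT: solve 8×8 A·h = b for H (H[2,2]=1):
  H  [+1549.63622 -62.48159 +229.15791]
  H  [+129.44481 +1518.82657 +275.23475]
  H  [+0.34335 -0.11496 +1.00000]
B = K⁻¹H; ‖b₁‖=1.949587, ‖b₂‖=1.949587; λ = 2/(‖b₁‖+‖b₂‖) = 0.512929, sign → tz>0 ⇒ λ=+0.512929
r₁ = λ·B[:,0] = (+0.98399,+0.02734,+0.17611); r₂ = λ·B[:,1] = (-0.01718,+0.99811,-0.05897)
r₃ = r₁×r₂ = (-0.17739,+0.05500,+0.98260); SVD([r₁ r₂ r₃]) → R = UVᵀ:
  R  [+0.98399 -0.01718 -0.17739]
  R  [+0.02734 +0.99811 +0.05500]
  R  [+0.17611 -0.05897 +0.98260]
t = (-0.06565, +0.01401, +0.51293) m
tr R = 2.964704; θ = arccos((tr R − 1)/2) = 0.188150 rad = 10.780°
axis k = ((R−Rᵀ)₃₂, (R−Rᵀ)₁₃, (R−Rᵀ)₂₁) / (2 sinθ) = (-0.304639, -0.945002, +0.119021)
rvec = θ·k = (-0.057318, -0.177802, +0.022394)

rvec=(-0.0573, -0.1778, 0.0224) tvec=(-0.0657, 0.0140, 0.5129)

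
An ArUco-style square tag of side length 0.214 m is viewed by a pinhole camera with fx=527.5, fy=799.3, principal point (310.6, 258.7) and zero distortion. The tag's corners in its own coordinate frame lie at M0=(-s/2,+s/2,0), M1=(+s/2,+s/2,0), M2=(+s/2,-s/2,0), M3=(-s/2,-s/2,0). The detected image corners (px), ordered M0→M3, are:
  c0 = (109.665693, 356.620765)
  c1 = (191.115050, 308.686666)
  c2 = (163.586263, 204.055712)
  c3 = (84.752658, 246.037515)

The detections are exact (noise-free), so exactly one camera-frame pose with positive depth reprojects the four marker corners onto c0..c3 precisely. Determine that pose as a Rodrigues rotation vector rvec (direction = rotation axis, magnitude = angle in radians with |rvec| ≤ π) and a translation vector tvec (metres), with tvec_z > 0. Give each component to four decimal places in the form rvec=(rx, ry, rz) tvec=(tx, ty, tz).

rvec=(-0.3415, -0.1784, -0.4077) tvec=(-0.4532, 0.0321, 1.3829)

Intrinsics K: fx=527.5, fy=799.3, cx=310.6, cy=258.7
Marker side s = 0.214 m; corners in marker frame (Z=0):
  M0 = (-0.1070, +0.1070, 0)
  M1 = (+0.1070, +0.1070, 0)
  M2 = (+0.1070, -0.1070, 0)
  M3 = (-0.1070, -0.1070, 0)
Detected image corners:
  c0 = (109.665693, 356.620765) px
  c1 = (191.115050, 308.686666) px
  c2 = (163.586263, 204.055712) px
  c3 = (84.752658, 246.037515) px
Planar DLT: solve 8×8 A·h = b for H (H[2,2]=1):
  H  [+397.87780 +94.00604 +137.72194]
  H  [-161.99581 +444.41983 +277.23727]
  H  [+0.17134 -0.20858 +1.00000]
B = K⁻¹H; ‖b₁‖=0.723116, ‖b₂‖=0.723116; λ = 2/(‖b₁‖+‖b₂‖) = 1.382903, sign → tz>0 ⇒ λ=+1.382903
r₁ = λ·B[:,0] = (+0.90357,-0.35696,+0.23694); r₂ = λ·B[:,1] = (+0.41629,+0.86227,-0.28844)
r₃ = r₁×r₂ = (-0.10134,+0.35927,+0.92772); SVD([r₁ r₂ r₃]) → R = UVᵀ:
  R  [+0.90357 +0.41629 -0.10134]
  R  [-0.35696 +0.86227 +0.35927]
  R  [+0.23694 -0.28844 +0.92772]
t = (-0.45322, +0.03207, +1.38290) m
tr R = 2.693551; θ = arccos((tr R − 1)/2) = 0.560903 rad = 32.137°
axis k = ((R−Rᵀ)₃₂, (R−Rᵀ)₁₃, (R−Rᵀ)₂₁) / (2 sinθ) = (-0.608806, -0.317970, -0.726809)
rvec = θ·k = (-0.341481, -0.178350, -0.407669)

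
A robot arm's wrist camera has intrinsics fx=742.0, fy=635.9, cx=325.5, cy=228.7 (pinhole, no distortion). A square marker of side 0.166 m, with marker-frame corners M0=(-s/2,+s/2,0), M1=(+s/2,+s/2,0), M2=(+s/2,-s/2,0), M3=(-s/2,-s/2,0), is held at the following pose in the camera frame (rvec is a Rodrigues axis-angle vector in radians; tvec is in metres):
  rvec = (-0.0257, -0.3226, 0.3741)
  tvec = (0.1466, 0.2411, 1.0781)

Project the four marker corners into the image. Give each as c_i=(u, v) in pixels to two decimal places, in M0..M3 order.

c0=(356.76, 403.96) c1=(454.22, 430.83) c2=(491.99, 339.78) c3=(397.61, 308.91)

Intrinsics K: fx=742.0, fy=635.9, cx=325.5, cy=228.7
Marker side s = 0.166 m; corners in marker frame (Z=0):
  M0 = (-0.0830, +0.0830, 0)
  M1 = (+0.0830, +0.0830, 0)
  M2 = (+0.0830, -0.0830, 0)
  M3 = (-0.0830, -0.0830, 0)
rvec = (-0.0257, -0.3226, 0.3741), |rvec| = θ = 0.49465 rad = 28.342°
Rodrigues: sinθ=0.47473, 1−cosθ=0.11987; R = I + sinθ·[k]× + (1−cosθ)·[k]×²:
    [+0.88046 -0.35497 -0.31431]
    [+0.36309 +0.93112 -0.03446]
    [+0.30489 -0.08379 +0.94869]
t = (0.1466, 0.2411, 1.0781) m
M0: Pc = R·M0+t = (+0.04406, +0.28825, +1.04584); u = 742.0·(+0.04406)/1.04584 + 325.5 = 356.7594, v = 635.9·(+0.28825)/1.04584 + 228.7 = 403.9618
M1: Pc = R·M1+t = (+0.19022, +0.34852, +1.09645); u = 742.0·(+0.19022)/1.09645 + 325.5 = 454.2242, v = 635.9·(+0.34852)/1.09645 + 228.7 = 430.8278
M2: Pc = R·M2+t = (+0.24914, +0.19395, +1.11036); u = 742.0·(+0.24914)/1.11036 + 325.5 = 491.9883, v = 635.9·(+0.19395)/1.11036 + 228.7 = 339.7768
M3: Pc = R·M3+t = (+0.10298, +0.13368, +1.05975); u = 742.0·(+0.10298)/1.05975 + 325.5 = 397.6062, v = 635.9·(+0.13368)/1.05975 + 228.7 = 308.9149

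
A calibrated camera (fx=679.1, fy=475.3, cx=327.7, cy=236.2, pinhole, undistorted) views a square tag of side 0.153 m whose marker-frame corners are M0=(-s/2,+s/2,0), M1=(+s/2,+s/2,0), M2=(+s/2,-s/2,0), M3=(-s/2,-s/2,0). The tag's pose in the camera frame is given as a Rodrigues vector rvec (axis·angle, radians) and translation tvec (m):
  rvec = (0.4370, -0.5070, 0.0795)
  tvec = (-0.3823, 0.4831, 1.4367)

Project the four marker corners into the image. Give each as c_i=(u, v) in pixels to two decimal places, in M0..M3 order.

Intrinsics K: fx=679.1, fy=475.3, cx=327.7, cy=236.2
Marker side s = 0.153 m; corners in marker frame (Z=0):
  M0 = (-0.0765, +0.0765, 0)
  M1 = (+0.0765, +0.0765, 0)
  M2 = (+0.0765, -0.0765, 0)
  M3 = (-0.0765, -0.0765, 0)
rvec = (0.4370, -0.5070, 0.0795), |rvec| = θ = 0.67405 rad = 38.620°
Rodrigues: sinθ=0.62415, 1−cosθ=0.21870; R = I + sinθ·[k]× + (1−cosθ)·[k]×²:
    [+0.87323 -0.18026 -0.45275]
    [-0.03303 +0.90503 -0.42405]
    [+0.48619 +0.38525 +0.78434]
t = (-0.3823, 0.4831, 1.4367) m
M0: Pc = R·M0+t = (-0.46289, +0.55486, +1.42898); u = 679.1·(-0.46289)/1.42898 + 327.7 = 107.7176, v = 475.3·(+0.55486)/1.42898 + 236.2 = 420.7557
M1: Pc = R·M1+t = (-0.32929, +0.54981, +1.50337); u = 679.1·(-0.32929)/1.50337 + 327.7 = 178.9539, v = 475.3·(+0.54981)/1.50337 + 236.2 = 410.0258
M2: Pc = R·M2+t = (-0.30171, +0.41134, +1.44442); u = 679.1·(-0.30171)/1.44442 + 327.7 = 185.8509, v = 475.3·(+0.41134)/1.44442 + 236.2 = 371.5544
M3: Pc = R·M3+t = (-0.43531, +0.41639, +1.37003); u = 679.1·(-0.43531)/1.37003 + 327.7 = 111.9243, v = 475.3·(+0.41639)/1.37003 + 236.2 = 380.6570

c0=(107.72, 420.76) c1=(178.95, 410.03) c2=(185.85, 371.55) c3=(111.92, 380.66)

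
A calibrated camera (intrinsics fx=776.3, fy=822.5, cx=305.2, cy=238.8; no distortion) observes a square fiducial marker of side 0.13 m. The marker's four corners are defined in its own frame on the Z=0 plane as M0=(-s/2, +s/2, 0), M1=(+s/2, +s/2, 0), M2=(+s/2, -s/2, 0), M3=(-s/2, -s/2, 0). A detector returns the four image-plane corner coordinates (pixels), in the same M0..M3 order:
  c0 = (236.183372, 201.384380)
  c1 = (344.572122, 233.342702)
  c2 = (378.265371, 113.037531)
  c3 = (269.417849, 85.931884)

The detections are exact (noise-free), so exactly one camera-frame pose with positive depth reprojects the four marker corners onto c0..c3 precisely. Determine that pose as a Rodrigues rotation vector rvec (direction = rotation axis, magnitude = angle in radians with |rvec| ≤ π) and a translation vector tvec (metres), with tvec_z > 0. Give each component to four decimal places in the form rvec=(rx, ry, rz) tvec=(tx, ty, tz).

rvec=(-0.0899, 0.2543, 0.2823) tvec=(0.0010, -0.0849, 0.8635)

Intrinsics K: fx=776.3, fy=822.5, cx=305.2, cy=238.8
Marker side s = 0.13 m; corners in marker frame (Z=0):
  M0 = (-0.0650, +0.0650, 0)
  M1 = (+0.0650, +0.0650, 0)
  M2 = (+0.0650, -0.0650, 0)
  M3 = (-0.0650, -0.0650, 0)
Detected image corners:
  c0 = (236.183372, 201.384380) px
  c1 = (344.572122, 233.342702) px
  c2 = (378.265371, 113.037531) px
  c3 = (269.417849, 85.931884) px
Planar DLT: solve 8×8 A·h = b for H (H[2,2]=1):
  H  [+742.92751 -275.93169 +306.11094]
  H  [+179.32581 +896.82433 +157.90329]
  H  [-0.30153 -0.06041 +1.00000]
B = K⁻¹H; ‖b₁‖=1.158067, ‖b₂‖=1.158067; λ = 2/(‖b₁‖+‖b₂‖) = 0.863508, sign → tz>0 ⇒ λ=+0.863508
r₁ = λ·B[:,0] = (+0.92875,+0.26386,-0.26038); r₂ = λ·B[:,1] = (-0.28642,+0.95668,-0.05216)
r₃ = r₁×r₂ = (+0.23533,+0.12302,+0.96410); SVD([r₁ r₂ r₃]) → R = UVᵀ:
  R  [+0.92875 -0.28642 +0.23533]
  R  [+0.26386 +0.95668 +0.12302]
  R  [-0.26038 -0.05216 +0.96410]
t = (+0.00101, -0.08493, +0.86351) m
tr R = 2.849532; θ = arccos((tr R − 1)/2) = 0.390376 rad = 22.367°
axis k = ((R−Rᵀ)₃₂, (R−Rᵀ)₁₃, (R−Rᵀ)₂₁) / (2 sinθ) = (-0.230184, +0.651330, +0.723039)
rvec = θ·k = (-0.089858, +0.254263, +0.282257)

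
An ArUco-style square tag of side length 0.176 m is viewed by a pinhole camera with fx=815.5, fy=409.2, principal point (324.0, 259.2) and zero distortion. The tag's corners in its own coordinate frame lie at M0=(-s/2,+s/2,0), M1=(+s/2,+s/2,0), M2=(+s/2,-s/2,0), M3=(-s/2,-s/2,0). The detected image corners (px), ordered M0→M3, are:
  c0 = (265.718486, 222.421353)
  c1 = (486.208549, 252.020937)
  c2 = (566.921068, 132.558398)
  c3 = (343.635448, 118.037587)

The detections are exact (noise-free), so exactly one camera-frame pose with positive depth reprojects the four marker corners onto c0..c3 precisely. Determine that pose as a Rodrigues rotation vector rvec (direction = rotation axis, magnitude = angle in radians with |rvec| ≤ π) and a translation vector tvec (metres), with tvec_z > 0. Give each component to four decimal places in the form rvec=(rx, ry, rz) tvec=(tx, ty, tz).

Intrinsics K: fx=815.5, fy=409.2, cx=324.0, cy=259.2
Marker side s = 0.176 m; corners in marker frame (Z=0):
  M0 = (-0.0880, +0.0880, 0)
  M1 = (+0.0880, +0.0880, 0)
  M2 = (+0.0880, -0.0880, 0)
  M3 = (-0.0880, -0.0880, 0)
Detected image corners:
  c0 = (265.718486, 222.421353) px
  c1 = (486.208549, 252.020937) px
  c2 = (566.921068, 132.558398) px
  c3 = (343.635448, 118.037587) px
Planar DLT: solve 8×8 A·h = b for H (H[2,2]=1):
  H  [+958.17069 -528.58767 +409.16934]
  H  [-7.37684 +598.97050 +179.62319]
  H  [-0.72828 -0.18874 +1.00000]
B = K⁻¹H; ‖b₁‖=1.694418, ‖b₂‖=1.694418; λ = 2/(‖b₁‖+‖b₂‖) = 0.590173, sign → tz>0 ⇒ λ=+0.590173
r₁ = λ·B[:,0] = (+0.86419,+0.26162,-0.42981); r₂ = λ·B[:,1] = (-0.33828,+0.93443,-0.11139)
r₃ = r₁×r₂ = (+0.37249,+0.24166,+0.89602); SVD([r₁ r₂ r₃]) → R = UVᵀ:
  R  [+0.86419 -0.33828 +0.37249]
  R  [+0.26162 +0.93443 +0.24166]
  R  [-0.42981 -0.11139 +0.89602]
t = (+0.06164, -0.11477, +0.59017) m
tr R = 2.694639; θ = arccos((tr R − 1)/2) = 0.559879 rad = 32.079°
axis k = ((R−Rᵀ)₃₂, (R−Rᵀ)₁₃, (R−Rᵀ)₂₁) / (2 sinθ) = (-0.332385, +0.755339, +0.564786)
rvec = θ·k = (-0.186095, +0.422898, +0.316211)

rvec=(-0.1861, 0.4229, 0.3162) tvec=(0.0616, -0.1148, 0.5902)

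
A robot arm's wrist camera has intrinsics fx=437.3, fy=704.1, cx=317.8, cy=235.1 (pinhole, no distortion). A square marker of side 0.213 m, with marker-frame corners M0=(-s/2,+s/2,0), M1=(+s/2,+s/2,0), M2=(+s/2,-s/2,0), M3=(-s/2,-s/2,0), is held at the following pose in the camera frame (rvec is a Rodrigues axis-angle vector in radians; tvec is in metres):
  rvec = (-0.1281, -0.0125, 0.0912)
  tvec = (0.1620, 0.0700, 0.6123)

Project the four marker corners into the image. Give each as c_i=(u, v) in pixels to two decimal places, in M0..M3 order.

Intrinsics K: fx=437.3, fy=704.1, cx=317.8, cy=235.1
Marker side s = 0.213 m; corners in marker frame (Z=0):
  M0 = (-0.1065, +0.1065, 0)
  M1 = (+0.1065, +0.1065, 0)
  M2 = (+0.1065, -0.1065, 0)
  M3 = (-0.1065, -0.1065, 0)
rvec = (-0.1281, -0.0125, 0.0912), |rvec| = θ = 0.15774 rad = 9.038°
Rodrigues: sinθ=0.15709, 1−cosθ=0.01242; R = I + sinθ·[k]× + (1−cosθ)·[k]×²:
    [+0.99577 -0.09002 -0.01828]
    [+0.09162 +0.98766 +0.12700]
    [+0.00662 -0.12814 +0.99173]
t = (0.1620, 0.0700, 0.6123) m
M0: Pc = R·M0+t = (+0.04636, +0.16543, +0.59795); u = 437.3·(+0.04636)/0.59795 + 317.8 = 351.7067, v = 704.1·(+0.16543)/0.59795 + 235.1 = 429.8963
M1: Pc = R·M1+t = (+0.25846, +0.18494, +0.59936); u = 437.3·(+0.25846)/0.59936 + 317.8 = 506.3776, v = 704.1·(+0.18494)/0.59936 + 235.1 = 452.3638
M2: Pc = R·M2+t = (+0.27764, -0.02543, +0.62665); u = 437.3·(+0.27764)/0.62665 + 317.8 = 511.5452, v = 704.1·(-0.02543)/0.62665 + 235.1 = 206.5289
M3: Pc = R·M3+t = (+0.06554, -0.04494, +0.62524); u = 437.3·(+0.06554)/0.62524 + 317.8 = 363.6377, v = 704.1·(-0.04494)/0.62524 + 235.1 = 184.4878

c0=(351.71, 429.90) c1=(506.38, 452.36) c2=(511.55, 206.53) c3=(363.64, 184.49)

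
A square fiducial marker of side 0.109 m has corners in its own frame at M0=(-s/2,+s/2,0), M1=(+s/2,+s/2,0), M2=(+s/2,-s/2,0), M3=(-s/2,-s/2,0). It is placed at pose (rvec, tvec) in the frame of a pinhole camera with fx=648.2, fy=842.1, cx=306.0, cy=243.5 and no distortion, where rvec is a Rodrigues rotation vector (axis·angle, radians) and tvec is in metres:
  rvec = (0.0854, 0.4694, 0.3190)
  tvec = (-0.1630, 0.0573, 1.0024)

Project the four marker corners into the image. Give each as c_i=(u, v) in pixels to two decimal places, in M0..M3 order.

c0=(165.40, 317.92) c1=(219.06, 351.33) c2=(238.11, 263.63) c3=(182.68, 233.72)

Intrinsics K: fx=648.2, fy=842.1, cx=306.0, cy=243.5
Marker side s = 0.109 m; corners in marker frame (Z=0):
  M0 = (-0.0545, +0.0545, 0)
  M1 = (+0.0545, +0.0545, 0)
  M2 = (+0.0545, -0.0545, 0)
  M3 = (-0.0545, -0.0545, 0)
rvec = (0.0854, 0.4694, 0.3190), |rvec| = θ = 0.57393 rad = 32.884°
Rodrigues: sinθ=0.54293, 1−cosθ=0.16022; R = I + sinθ·[k]× + (1−cosθ)·[k]×²:
    [+0.84332 -0.28227 +0.45730]
    [+0.32127 +0.94695 -0.00795]
    [-0.43080 +0.15362 +0.88928]
t = (-0.1630, 0.0573, 1.0024) m
M0: Pc = R·M0+t = (-0.22435, +0.09140, +1.03425); u = 648.2·(-0.22435)/1.03425 + 306.0 = 165.3954, v = 842.1·(+0.09140)/1.03425 + 243.5 = 317.9187
M1: Pc = R·M1+t = (-0.13242, +0.12642, +0.98729); u = 648.2·(-0.13242)/0.98729 + 306.0 = 219.0589, v = 842.1·(+0.12642)/0.98729 + 243.5 = 351.3269
M2: Pc = R·M2+t = (-0.10165, +0.02320, +0.97055); u = 648.2·(-0.10165)/0.97055 + 306.0 = 238.1078, v = 842.1·(+0.02320)/0.97055 + 243.5 = 263.6299
M3: Pc = R·M3+t = (-0.19358, -0.01182, +1.01751); u = 648.2·(-0.19358)/1.01751 + 306.0 = 182.6821, v = 842.1·(-0.01182)/1.01751 + 243.5 = 233.7190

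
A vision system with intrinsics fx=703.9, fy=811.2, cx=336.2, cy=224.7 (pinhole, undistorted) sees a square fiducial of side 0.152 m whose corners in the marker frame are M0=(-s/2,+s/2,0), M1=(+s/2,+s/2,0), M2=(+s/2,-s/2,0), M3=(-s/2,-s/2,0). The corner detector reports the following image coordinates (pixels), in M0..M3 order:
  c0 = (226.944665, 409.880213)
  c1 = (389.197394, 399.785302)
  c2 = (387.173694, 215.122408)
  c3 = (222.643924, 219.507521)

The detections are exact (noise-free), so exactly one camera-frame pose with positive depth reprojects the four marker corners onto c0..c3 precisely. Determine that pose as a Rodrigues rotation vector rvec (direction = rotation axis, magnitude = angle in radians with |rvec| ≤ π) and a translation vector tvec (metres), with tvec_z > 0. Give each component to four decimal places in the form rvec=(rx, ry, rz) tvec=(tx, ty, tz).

Intrinsics K: fx=703.9, fy=811.2, cx=336.2, cy=224.7
Marker side s = 0.152 m; corners in marker frame (Z=0):
  M0 = (-0.0760, +0.0760, 0)
  M1 = (+0.0760, +0.0760, 0)
  M2 = (+0.0760, -0.0760, 0)
  M3 = (-0.0760, -0.0760, 0)
Detected image corners:
  c0 = (226.944665, 409.880213) px
  c1 = (389.197394, 399.785302) px
  c2 = (387.173694, 215.122408) px
  c3 = (222.643924, 219.507521) px
Planar DLT: solve 8×8 A·h = b for H (H[2,2]=1):
  H  [+1137.32831 +47.58029 +307.76529]
  H  [+15.61273 +1260.67329 +311.64304]
  H  [+0.20371 +0.08774 +1.00000]
B = K⁻¹H; ‖b₁‖=1.532510, ‖b₂‖=1.532510; λ = 2/(‖b₁‖+‖b₂‖) = 0.652524, sign → tz>0 ⇒ λ=+0.652524
r₁ = λ·B[:,0] = (+0.99083,-0.02426,+0.13293); r₂ = λ·B[:,1] = (+0.01676,+0.99822,+0.05725)
r₃ = r₁×r₂ = (-0.13408,-0.05450,+0.98947); SVD([r₁ r₂ r₃]) → R = UVᵀ:
  R  [+0.99083 +0.01676 -0.13408]
  R  [-0.02426 +0.99822 -0.05450]
  R  [+0.13293 +0.05725 +0.98947]
t = (-0.02636, +0.06994, +0.65252) m
tr R = 2.978518; θ = arccos((tr R − 1)/2) = 0.146697 rad = 8.405°
axis k = ((R−Rᵀ)₃₂, (R−Rᵀ)₁₃, (R−Rᵀ)₂₁) / (2 sinθ) = (+0.382273, -0.913333, -0.140326)
rvec = θ·k = (+0.056078, -0.133984, -0.020585)

rvec=(0.0561, -0.1340, -0.0206) tvec=(-0.0264, 0.0699, 0.6525)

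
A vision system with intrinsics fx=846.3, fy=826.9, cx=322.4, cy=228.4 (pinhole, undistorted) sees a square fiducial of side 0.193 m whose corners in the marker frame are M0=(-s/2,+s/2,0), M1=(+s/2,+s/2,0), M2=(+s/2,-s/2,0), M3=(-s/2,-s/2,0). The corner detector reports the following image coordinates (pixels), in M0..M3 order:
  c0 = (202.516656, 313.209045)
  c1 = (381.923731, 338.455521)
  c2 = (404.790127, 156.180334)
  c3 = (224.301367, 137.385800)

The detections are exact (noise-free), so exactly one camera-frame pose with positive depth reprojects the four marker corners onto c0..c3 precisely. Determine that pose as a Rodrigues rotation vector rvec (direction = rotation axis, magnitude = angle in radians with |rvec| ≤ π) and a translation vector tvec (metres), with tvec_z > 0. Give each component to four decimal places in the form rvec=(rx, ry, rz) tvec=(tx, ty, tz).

Intrinsics K: fx=846.3, fy=826.9, cx=322.4, cy=228.4
Marker side s = 0.193 m; corners in marker frame (Z=0):
  M0 = (-0.0965, +0.0965, 0)
  M1 = (+0.0965, +0.0965, 0)
  M2 = (+0.0965, -0.0965, 0)
  M3 = (-0.0965, -0.0965, 0)
Detected image corners:
  c0 = (202.516656, 313.209045) px
  c1 = (381.923731, 338.455521) px
  c2 = (404.790127, 156.180334) px
  c3 = (224.301367, 137.385800) px
Planar DLT: solve 8×8 A·h = b for H (H[2,2]=1):
  H  [+875.43344 -113.24064 +301.74503]
  H  [+69.75978 +929.27116 +236.17619]
  H  [-0.18767 +0.00786 +1.00000]
B = K⁻¹H; ‖b₁‖=1.129969, ‖b₂‖=1.129969; λ = 2/(‖b₁‖+‖b₂‖) = 0.884980, sign → tz>0 ⇒ λ=+0.884980
r₁ = λ·B[:,0] = (+0.97872,+0.12054,-0.16609); r₂ = λ·B[:,1] = (-0.12107,+0.99262,+0.00696)
r₃ = r₁×r₂ = (+0.16570,+0.01330,+0.98609); SVD([r₁ r₂ r₃]) → R = UVᵀ:
  R  [+0.97872 -0.12107 +0.16570]
  R  [+0.12054 +0.99262 +0.01330]
  R  [-0.16609 +0.00696 +0.98609]
t = (-0.02160, +0.00832, +0.88498) m
tr R = 2.957423; θ = arccos((tr R − 1)/2) = 0.206710 rad = 11.844°
axis k = ((R−Rᵀ)₃₂, (R−Rᵀ)₁₃, (R−Rᵀ)₂₁) / (2 sinθ) = (-0.015448, +0.808290, +0.588581)
rvec = θ·k = (-0.003193, +0.167081, +0.121665)

rvec=(-0.0032, 0.1671, 0.1217) tvec=(-0.0216, 0.0083, 0.8850)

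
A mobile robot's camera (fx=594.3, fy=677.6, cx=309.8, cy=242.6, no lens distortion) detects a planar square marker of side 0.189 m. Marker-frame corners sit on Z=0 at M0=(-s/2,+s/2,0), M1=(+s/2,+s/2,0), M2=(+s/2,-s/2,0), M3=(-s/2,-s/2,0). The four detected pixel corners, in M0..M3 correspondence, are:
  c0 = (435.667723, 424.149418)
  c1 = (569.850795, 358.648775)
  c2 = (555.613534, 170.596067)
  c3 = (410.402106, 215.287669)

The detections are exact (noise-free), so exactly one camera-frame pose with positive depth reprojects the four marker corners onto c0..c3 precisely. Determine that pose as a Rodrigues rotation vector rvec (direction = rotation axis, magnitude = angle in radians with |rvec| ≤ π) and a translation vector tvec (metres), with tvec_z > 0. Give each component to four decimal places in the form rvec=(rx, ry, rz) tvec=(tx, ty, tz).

rvec=(0.1630, -0.4324, -0.2117) tvec=(0.1943, 0.0463, 0.6153)

Intrinsics K: fx=594.3, fy=677.6, cx=309.8, cy=242.6
Marker side s = 0.189 m; corners in marker frame (Z=0):
  M0 = (-0.0945, +0.0945, 0)
  M1 = (+0.0945, +0.0945, 0)
  M2 = (+0.0945, -0.0945, 0)
  M3 = (-0.0945, -0.0945, 0)
Detected image corners:
  c0 = (435.667723, 424.149418) px
  c1 = (569.850795, 358.648775) px
  c2 = (555.613534, 170.596067) px
  c3 = (410.402106, 215.287669) px
Planar DLT: solve 8×8 A·h = b for H (H[2,2]=1):
  H  [+1056.35144 +263.62424 +497.44836]
  H  [-104.64200 +1142.05787 +293.55139]
  H  [+0.64541 +0.32644 +1.00000]
B = K⁻¹H; ‖b₁‖=1.625341, ‖b₂‖=1.625341; λ = 2/(‖b₁‖+‖b₂‖) = 0.615256, sign → tz>0 ⇒ λ=+0.615256
r₁ = λ·B[:,0] = (+0.88660,-0.23718,+0.39709); r₂ = λ·B[:,1] = (+0.16822,+0.96507,+0.20085)
r₃ = r₁×r₂ = (-0.43086,-0.11127,+0.89553); SVD([r₁ r₂ r₃]) → R = UVᵀ:
  R  [+0.88660 +0.16822 -0.43086]
  R  [-0.23718 +0.96507 -0.11127]
  R  [+0.39709 +0.20085 +0.89553]
t = (+0.19427, +0.04626, +0.61526) m
tr R = 2.747204; θ = arccos((tr R − 1)/2) = 0.508241 rad = 29.120°
axis k = ((R−Rᵀ)₃₂, (R−Rᵀ)₁₃, (R−Rᵀ)₂₁) / (2 sinθ) = (+0.320685, -0.850682, -0.416535)
rvec = θ·k = (+0.162985, -0.432351, -0.211700)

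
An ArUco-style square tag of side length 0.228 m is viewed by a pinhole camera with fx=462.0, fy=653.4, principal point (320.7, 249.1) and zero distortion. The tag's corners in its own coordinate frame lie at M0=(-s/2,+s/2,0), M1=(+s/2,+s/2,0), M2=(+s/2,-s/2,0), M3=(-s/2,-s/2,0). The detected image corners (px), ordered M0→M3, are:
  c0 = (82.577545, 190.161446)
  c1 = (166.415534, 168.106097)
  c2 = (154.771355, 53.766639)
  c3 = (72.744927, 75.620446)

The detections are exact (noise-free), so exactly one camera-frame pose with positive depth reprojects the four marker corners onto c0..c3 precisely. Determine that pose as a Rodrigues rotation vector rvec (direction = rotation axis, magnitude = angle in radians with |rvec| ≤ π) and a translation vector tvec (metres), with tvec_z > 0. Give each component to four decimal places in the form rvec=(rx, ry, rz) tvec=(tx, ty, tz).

rvec=(-0.1161, 0.0235, -0.1806) tvec=(-0.5422, -0.2429, 1.2422)

Intrinsics K: fx=462.0, fy=653.4, cx=320.7, cy=249.1
Marker side s = 0.228 m; corners in marker frame (Z=0):
  M0 = (-0.1140, +0.1140, 0)
  M1 = (+0.1140, +0.1140, 0)
  M2 = (+0.1140, -0.1140, 0)
  M3 = (-0.1140, -0.1140, 0)
Detected image corners:
  c0 = (82.577545, 190.161446) px
  c1 = (166.415534, 168.106097) px
  c2 = (154.771355, 53.766639) px
  c3 = (72.744927, 75.620446) px
Planar DLT: solve 8×8 A·h = b for H (H[2,2]=1):
  H  [+362.45637 +35.84074 +119.02037]
  H  [-97.55483 +490.41537 +121.31050]
  H  [-0.01040 -0.09446 +1.00000]
B = K⁻¹H; ‖b₁‖=0.805051, ‖b₂‖=0.805051; λ = 2/(‖b₁‖+‖b₂‖) = 1.242157, sign → tz>0 ⇒ λ=+1.242157
r₁ = λ·B[:,0] = (+0.98348,-0.18053,-0.01292); r₂ = λ·B[:,1] = (+0.17781,+0.97704,-0.11733)
r₃ = r₁×r₂ = (+0.03380,+0.11310,+0.99301); SVD([r₁ r₂ r₃]) → R = UVᵀ:
  R  [+0.98348 +0.17781 +0.03380]
  R  [-0.18053 +0.97704 +0.11310]
  R  [-0.01292 -0.11733 +0.99301]
t = (-0.54225, -0.24294, +1.24216) m
tr R = 2.953537; θ = arccos((tr R − 1)/2) = 0.215973 rad = 12.374°
axis k = ((R−Rᵀ)₃₂, (R−Rᵀ)₁₃, (R−Rᵀ)₂₁) / (2 sinθ) = (-0.537650, +0.109000, -0.836093)
rvec = θ·k = (-0.116118, +0.023541, -0.180574)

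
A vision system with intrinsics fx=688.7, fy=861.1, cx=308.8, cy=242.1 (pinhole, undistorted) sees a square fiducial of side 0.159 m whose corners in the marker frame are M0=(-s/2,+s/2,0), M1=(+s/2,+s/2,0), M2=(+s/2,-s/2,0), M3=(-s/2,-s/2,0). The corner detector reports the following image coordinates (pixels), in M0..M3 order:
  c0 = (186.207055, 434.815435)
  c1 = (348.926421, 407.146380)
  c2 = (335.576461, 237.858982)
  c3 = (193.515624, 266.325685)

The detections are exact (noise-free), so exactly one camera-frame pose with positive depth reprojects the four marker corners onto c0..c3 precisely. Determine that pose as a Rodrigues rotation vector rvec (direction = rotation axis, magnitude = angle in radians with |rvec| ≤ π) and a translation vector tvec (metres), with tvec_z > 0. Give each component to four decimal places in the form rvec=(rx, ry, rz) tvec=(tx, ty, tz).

rvec=(-0.6326, 0.1669, -0.1146) tvec=(-0.0447, 0.0725, 0.7022)

Intrinsics K: fx=688.7, fy=861.1, cx=308.8, cy=242.1
Marker side s = 0.159 m; corners in marker frame (Z=0):
  M0 = (-0.0795, +0.0795, 0)
  M1 = (+0.0795, +0.0795, 0)
  M2 = (+0.0795, -0.0795, 0)
  M3 = (-0.0795, -0.0795, 0)
Detected image corners:
  c0 = (186.207055, 434.815435) px
  c1 = (348.926421, 407.146380) px
  c2 = (335.576461, 237.858982) px
  c3 = (193.515624, 266.325685) px
Planar DLT: solve 8×8 A·h = b for H (H[2,2]=1):
  H  [+908.59036 -207.82304 +264.91958]
  H  [-234.18954 +776.36661 +331.02618]
  H  [-0.17084 -0.84921 +1.00000]
B = K⁻¹H; ‖b₁‖=1.424016, ‖b₂‖=1.424016; λ = 2/(‖b₁‖+‖b₂‖) = 0.702239, sign → tz>0 ⇒ λ=+0.702239
r₁ = λ·B[:,0] = (+0.98024,-0.15726,-0.11997); r₂ = λ·B[:,1] = (+0.05548,+0.80080,-0.59635)
r₃ = r₁×r₂ = (+0.18985,+0.57791,+0.79371); SVD([r₁ r₂ r₃]) → R = UVᵀ:
  R  [+0.98024 +0.05548 +0.18985]
  R  [-0.15726 +0.80080 +0.57791]
  R  [-0.11997 -0.59635 +0.79371]
t = (-0.04474, +0.07252, +0.70224) m
tr R = 2.574756; θ = arccos((tr R − 1)/2) = 0.664252 rad = 38.059°
axis k = ((R−Rᵀ)₃₂, (R−Rᵀ)₁₃, (R−Rᵀ)₂₁) / (2 sinθ) = (-0.952410, +0.251284, -0.172546)
rvec = θ·k = (-0.632640, +0.166916, -0.114614)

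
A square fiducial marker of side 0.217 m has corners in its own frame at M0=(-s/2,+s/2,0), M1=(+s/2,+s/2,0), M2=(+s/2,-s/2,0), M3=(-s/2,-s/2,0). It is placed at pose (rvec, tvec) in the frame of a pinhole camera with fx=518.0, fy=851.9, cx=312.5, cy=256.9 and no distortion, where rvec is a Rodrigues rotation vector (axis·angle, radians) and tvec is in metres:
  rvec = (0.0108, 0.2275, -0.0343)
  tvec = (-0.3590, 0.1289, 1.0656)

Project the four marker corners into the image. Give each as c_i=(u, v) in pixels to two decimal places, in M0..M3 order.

c0=(93.67, 445.02) c1=(188.43, 448.05) c2=(184.45, 270.75) c3=(89.74, 275.69)

Intrinsics K: fx=518.0, fy=851.9, cx=312.5, cy=256.9
Marker side s = 0.217 m; corners in marker frame (Z=0):
  M0 = (-0.1085, +0.1085, 0)
  M1 = (+0.1085, +0.1085, 0)
  M2 = (+0.1085, -0.1085, 0)
  M3 = (-0.1085, -0.1085, 0)
rvec = (0.0108, 0.2275, -0.0343), |rvec| = θ = 0.23032 rad = 13.197°
Rodrigues: sinθ=0.22829, 1−cosθ=0.02641; R = I + sinθ·[k]× + (1−cosθ)·[k]×²:
    [+0.97365 +0.03522 +0.22531]
    [-0.03277 +0.99936 -0.01459]
    [-0.22568 +0.00682 +0.97418]
t = (-0.3590, 0.1289, 1.0656) m
M0: Pc = R·M0+t = (-0.46082, +0.24089, +1.09083); u = 518.0·(-0.46082)/1.09083 + 312.5 = 93.6708, v = 851.9·(+0.24089)/1.09083 + 256.9 = 445.0243
M1: Pc = R·M1+t = (-0.24954, +0.23377, +1.04185); u = 518.0·(-0.24954)/1.04185 + 312.5 = 188.4323, v = 851.9·(+0.23377)/1.04185 + 256.9 = 448.0517
M2: Pc = R·M2+t = (-0.25718, +0.01691, +1.04037); u = 518.0·(-0.25718)/1.04037 + 312.5 = 184.4504, v = 851.9·(+0.01691)/1.04037 + 256.9 = 270.7497
M3: Pc = R·M3+t = (-0.46846, +0.02403, +1.08935); u = 518.0·(-0.46846)/1.08935 + 312.5 = 89.7392, v = 851.9·(+0.02403)/1.08935 + 256.9 = 275.6889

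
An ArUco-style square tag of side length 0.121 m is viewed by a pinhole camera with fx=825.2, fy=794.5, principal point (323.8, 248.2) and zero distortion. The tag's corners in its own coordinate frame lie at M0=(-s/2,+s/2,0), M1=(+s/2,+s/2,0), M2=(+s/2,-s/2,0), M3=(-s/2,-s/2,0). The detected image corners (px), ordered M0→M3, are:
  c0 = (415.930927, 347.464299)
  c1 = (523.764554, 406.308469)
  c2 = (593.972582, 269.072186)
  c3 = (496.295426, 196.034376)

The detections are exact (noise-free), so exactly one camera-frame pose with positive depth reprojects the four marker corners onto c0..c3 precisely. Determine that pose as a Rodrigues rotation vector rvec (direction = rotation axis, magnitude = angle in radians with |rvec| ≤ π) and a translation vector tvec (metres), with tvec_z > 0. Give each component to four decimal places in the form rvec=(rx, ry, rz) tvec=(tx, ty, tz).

rvec=(0.0418, -0.5690, 0.5020) tvec=(0.1340, 0.0429, 0.5918)

Intrinsics K: fx=825.2, fy=794.5, cx=323.8, cy=248.2
Marker side s = 0.121 m; corners in marker frame (Z=0):
  M0 = (-0.0605, +0.0605, 0)
  M1 = (+0.0605, +0.0605, 0)
  M2 = (+0.0605, -0.0605, 0)
  M3 = (-0.0605, -0.0605, 0)
Detected image corners:
  c0 = (415.930927, 347.464299) px
  c1 = (523.764554, 406.308469) px
  c2 = (593.972582, 269.072186) px
  c3 = (496.295426, 196.034376) px
Planar DLT: solve 8×8 A·h = b for H (H[2,2]=1):
  H  [+1299.70703 -704.12809 +510.63045]
  H  [+816.30173 +1139.13524 +305.76790]
  H  [+0.88851 -0.16588 +1.00000]
B = K⁻¹H; ‖b₁‖=1.689900, ‖b₂‖=1.689900; λ = 2/(‖b₁‖+‖b₂‖) = 0.591751, sign → tz>0 ⇒ λ=+0.591751
r₁ = λ·B[:,0] = (+0.72571,+0.44374,+0.52578); r₂ = λ·B[:,1] = (-0.46641,+0.87910,-0.09816)
r₃ = r₁×r₂ = (-0.50577,-0.17399,+0.84494); SVD([r₁ r₂ r₃]) → R = UVᵀ:
  R  [+0.72571 -0.46641 -0.50577]
  R  [+0.44374 +0.87910 -0.17399]
  R  [+0.52578 -0.09816 +0.84494]
t = (+0.13398, +0.04288, +0.59175) m
tr R = 2.449755; θ = arccos((tr R − 1)/2) = 0.759940 rad = 43.541°
axis k = ((R−Rᵀ)₃₂, (R−Rᵀ)₁₃, (R−Rᵀ)₂₁) / (2 sinθ) = (+0.055040, -0.748714, +0.660604)
rvec = θ·k = (+0.041827, -0.568978, +0.502019)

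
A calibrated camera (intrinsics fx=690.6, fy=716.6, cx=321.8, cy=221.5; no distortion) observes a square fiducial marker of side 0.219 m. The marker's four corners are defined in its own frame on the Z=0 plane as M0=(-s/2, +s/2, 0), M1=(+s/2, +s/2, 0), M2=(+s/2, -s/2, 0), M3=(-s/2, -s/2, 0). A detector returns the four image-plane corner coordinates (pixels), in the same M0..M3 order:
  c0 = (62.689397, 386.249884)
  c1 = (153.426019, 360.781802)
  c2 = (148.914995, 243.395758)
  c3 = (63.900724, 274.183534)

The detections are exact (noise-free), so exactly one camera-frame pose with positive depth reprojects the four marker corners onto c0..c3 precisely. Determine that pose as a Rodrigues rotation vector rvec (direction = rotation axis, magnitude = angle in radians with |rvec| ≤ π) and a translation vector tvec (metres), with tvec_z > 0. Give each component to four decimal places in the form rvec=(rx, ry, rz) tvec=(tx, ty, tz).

Intrinsics K: fx=690.6, fy=716.6, cx=321.8, cy=221.5
Marker side s = 0.219 m; corners in marker frame (Z=0):
  M0 = (-0.1095, +0.1095, 0)
  M1 = (+0.1095, +0.1095, 0)
  M2 = (+0.1095, -0.1095, 0)
  M3 = (-0.1095, -0.1095, 0)
Detected image corners:
  c0 = (62.689397, 386.249884) px
  c1 = (153.426019, 360.781802) px
  c2 = (148.914995, 243.395758) px
  c3 = (63.900724, 274.183534) px
Planar DLT: solve 8×8 A·h = b for H (H[2,2]=1):
  H  [+370.45810 -24.18665 +105.84327]
  H  [-218.40082 +431.16194 +314.75477]
  H  [-0.28333 -0.29203 +1.00000]
B = K⁻¹H; ‖b₁‖=0.757810, ‖b₂‖=0.757810; λ = 2/(‖b₁‖+‖b₂‖) = 1.319592, sign → tz>0 ⇒ λ=+1.319592
r₁ = λ·B[:,0] = (+0.88208,-0.28661,-0.37388); r₂ = λ·B[:,1] = (+0.13335,+0.91308,-0.38536)
r₃ = r₁×r₂ = (+0.45183,+0.29006,+0.84363); SVD([r₁ r₂ r₃]) → R = UVᵀ:
  R  [+0.88208 +0.13335 +0.45183]
  R  [-0.28661 +0.91308 +0.29006]
  R  [-0.37388 -0.38536 +0.84363]
t = (-0.41265, +0.17173, +1.31959) m
tr R = 2.638798; θ = arccos((tr R − 1)/2) = 0.610434 rad = 34.975°
axis k = ((R−Rᵀ)₃₂, (R−Rᵀ)₁₃, (R−Rᵀ)₂₁) / (2 sinθ) = (-0.589139, +0.720227, -0.366316)
rvec = θ·k = (-0.359631, +0.439651, -0.223612)

rvec=(-0.3596, 0.4397, -0.2236) tvec=(-0.4126, 0.1717, 1.3196)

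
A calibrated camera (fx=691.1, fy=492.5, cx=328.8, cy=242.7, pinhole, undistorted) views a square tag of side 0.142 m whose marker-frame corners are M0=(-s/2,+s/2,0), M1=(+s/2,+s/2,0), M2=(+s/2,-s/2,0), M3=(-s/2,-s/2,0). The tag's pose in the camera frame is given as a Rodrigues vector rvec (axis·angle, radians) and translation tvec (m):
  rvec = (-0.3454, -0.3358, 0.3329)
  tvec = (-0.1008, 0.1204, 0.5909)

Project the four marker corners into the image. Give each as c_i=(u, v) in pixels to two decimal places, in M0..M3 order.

c0=(97.66, 384.62) c1=(262.57, 420.08) c2=(307.94, 307.43) c3=(160.71, 268.20)

Intrinsics K: fx=691.1, fy=492.5, cx=328.8, cy=242.7
Marker side s = 0.142 m; corners in marker frame (Z=0):
  M0 = (-0.0710, +0.0710, 0)
  M1 = (+0.0710, +0.0710, 0)
  M2 = (+0.0710, -0.0710, 0)
  M3 = (-0.0710, -0.0710, 0)
rvec = (-0.3454, -0.3358, 0.3329), |rvec| = θ = 0.58556 rad = 33.550°
Rodrigues: sinθ=0.55267, 1−cosθ=0.16660; R = I + sinθ·[k]× + (1−cosθ)·[k]×²:
    [+0.89137 -0.25784 -0.37280]
    [+0.37055 +0.88819 +0.27168]
    [+0.26107 -0.38031 +0.88725]
t = (-0.1008, 0.1204, 0.5909) m
M0: Pc = R·M0+t = (-0.18239, +0.15715, +0.54536); u = 691.1·(-0.18239)/0.54536 + 328.8 = 97.6646, v = 492.5·(+0.15715)/0.54536 + 242.7 = 384.6193
M1: Pc = R·M1+t = (-0.05582, +0.20977, +0.58243); u = 691.1·(-0.05582)/0.58243 + 328.8 = 262.5655, v = 492.5·(+0.20977)/0.58243 + 242.7 = 420.0800
M2: Pc = R·M2+t = (-0.01921, +0.08365, +0.63644); u = 691.1·(-0.01921)/0.63644 + 328.8 = 307.9444, v = 492.5·(+0.08365)/0.63644 + 242.7 = 307.4299
M3: Pc = R·M3+t = (-0.14578, +0.03103, +0.59937); u = 691.1·(-0.14578)/0.59937 + 328.8 = 160.7082, v = 492.5·(+0.03103)/0.59937 + 242.7 = 268.1968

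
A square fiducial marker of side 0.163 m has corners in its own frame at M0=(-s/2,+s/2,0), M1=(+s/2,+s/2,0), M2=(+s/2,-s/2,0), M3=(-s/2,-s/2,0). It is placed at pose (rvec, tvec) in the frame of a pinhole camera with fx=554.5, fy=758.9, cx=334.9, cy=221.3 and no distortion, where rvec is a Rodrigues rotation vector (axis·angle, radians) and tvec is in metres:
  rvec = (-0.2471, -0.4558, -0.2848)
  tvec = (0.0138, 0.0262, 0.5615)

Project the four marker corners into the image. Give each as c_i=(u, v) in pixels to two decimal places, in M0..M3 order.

Intrinsics K: fx=554.5, fy=758.9, cx=334.9, cy=221.3
Marker side s = 0.163 m; corners in marker frame (Z=0):
  M0 = (-0.0815, +0.0815, 0)
  M1 = (+0.0815, +0.0815, 0)
  M2 = (+0.0815, -0.0815, 0)
  M3 = (-0.0815, -0.0815, 0)
rvec = (-0.2471, -0.4558, -0.2848), |rvec| = θ = 0.59154 rad = 33.893°
Rodrigues: sinθ=0.55764, 1−cosθ=0.16992; R = I + sinθ·[k]× + (1−cosθ)·[k]×²:
    [+0.85973 +0.32317 -0.39551]
    [-0.21379 +0.93096 +0.29597]
    [+0.46385 -0.16990 +0.86947]
t = (0.0138, 0.0262, 0.5615) m
M0: Pc = R·M0+t = (-0.02993, +0.11950, +0.50985); u = 554.5·(-0.02993)/0.50985 + 334.9 = 302.3491, v = 758.9·(+0.11950)/0.50985 + 221.3 = 399.1693
M1: Pc = R·M1+t = (+0.11021, +0.08465, +0.58546); u = 554.5·(+0.11021)/0.58546 + 334.9 = 439.2791, v = 758.9·(+0.08465)/0.58546 + 221.3 = 331.0277
M2: Pc = R·M2+t = (+0.05753, -0.06710, +0.61315); u = 554.5·(+0.05753)/0.61315 + 334.9 = 386.9267, v = 758.9·(-0.06710)/0.61315 + 221.3 = 138.2534
M3: Pc = R·M3+t = (-0.08261, -0.03225, +0.53754); u = 554.5·(-0.08261)/0.53754 + 334.9 = 249.6878, v = 758.9·(-0.03225)/0.53754 + 221.3 = 175.7698

c0=(302.35, 399.17) c1=(439.28, 331.03) c2=(386.93, 138.25) c3=(249.69, 175.77)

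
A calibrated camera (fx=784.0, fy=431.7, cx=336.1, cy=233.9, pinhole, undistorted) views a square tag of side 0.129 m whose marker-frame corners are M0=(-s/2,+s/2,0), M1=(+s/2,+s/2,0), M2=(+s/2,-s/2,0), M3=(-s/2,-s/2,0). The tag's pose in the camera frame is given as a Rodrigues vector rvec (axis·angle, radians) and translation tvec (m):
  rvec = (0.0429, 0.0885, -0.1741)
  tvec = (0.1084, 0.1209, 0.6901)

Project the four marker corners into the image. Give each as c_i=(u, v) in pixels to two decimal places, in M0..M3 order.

Intrinsics K: fx=784.0, fy=431.7, cx=336.1, cy=233.9
Marker side s = 0.129 m; corners in marker frame (Z=0):
  M0 = (-0.0645, +0.0645, 0)
  M1 = (+0.0645, +0.0645, 0)
  M2 = (+0.0645, -0.0645, 0)
  M3 = (-0.0645, -0.0645, 0)
rvec = (0.0429, 0.0885, -0.1741), |rvec| = θ = 0.19996 rad = 11.457°
Rodrigues: sinθ=0.19863, 1−cosθ=0.01993; R = I + sinθ·[k]× + (1−cosθ)·[k]×²:
    [+0.98099 +0.17483 +0.08419]
    [-0.17105 +0.98398 -0.05029]
    [-0.09163 +0.03494 +0.99518]
t = (0.1084, 0.1209, 0.6901) m
M0: Pc = R·M0+t = (+0.05640, +0.19540, +0.69826); u = 784.0·(+0.05640)/0.69826 + 336.1 = 399.4282, v = 431.7·(+0.19540)/0.69826 + 233.9 = 354.7052
M1: Pc = R·M1+t = (+0.18295, +0.17333, +0.68644); u = 784.0·(+0.18295)/0.68644 + 336.1 = 545.0517, v = 431.7·(+0.17333)/0.68644 + 233.9 = 342.9086
M2: Pc = R·M2+t = (+0.16040, +0.04640, +0.68194); u = 784.0·(+0.16040)/0.68194 + 336.1 = 520.5034, v = 431.7·(+0.04640)/0.68194 + 233.9 = 263.2740
M3: Pc = R·M3+t = (+0.03385, +0.06847, +0.69376); u = 784.0·(+0.03385)/0.69376 + 336.1 = 374.3523, v = 431.7·(+0.06847)/0.69376 + 233.9 = 276.5040

c0=(399.43, 354.71) c1=(545.05, 342.91) c2=(520.50, 263.27) c3=(374.35, 276.50)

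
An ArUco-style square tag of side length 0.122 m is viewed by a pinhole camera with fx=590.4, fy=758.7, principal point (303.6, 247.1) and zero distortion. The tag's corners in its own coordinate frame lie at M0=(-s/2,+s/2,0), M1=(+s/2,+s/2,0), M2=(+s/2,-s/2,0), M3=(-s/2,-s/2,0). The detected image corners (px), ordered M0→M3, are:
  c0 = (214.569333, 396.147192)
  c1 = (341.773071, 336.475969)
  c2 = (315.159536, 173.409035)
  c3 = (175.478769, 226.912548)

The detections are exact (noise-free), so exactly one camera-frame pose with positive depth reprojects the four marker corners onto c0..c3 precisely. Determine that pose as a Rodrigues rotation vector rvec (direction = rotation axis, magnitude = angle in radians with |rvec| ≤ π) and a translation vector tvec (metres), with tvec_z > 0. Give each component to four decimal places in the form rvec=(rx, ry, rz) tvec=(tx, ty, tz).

Intrinsics K: fx=590.4, fy=758.7, cx=303.6, cy=247.1
Marker side s = 0.122 m; corners in marker frame (Z=0):
  M0 = (-0.0610, +0.0610, 0)
  M1 = (+0.0610, +0.0610, 0)
  M2 = (+0.0610, -0.0610, 0)
  M3 = (-0.0610, -0.0610, 0)
Detected image corners:
  c0 = (214.569333, 396.147192) px
  c1 = (341.773071, 336.475969) px
  c2 = (315.159536, 173.409035) px
  c3 = (175.478769, 226.912548) px
Planar DLT: solve 8×8 A·h = b for H (H[2,2]=1):
  H  [+1228.31503 +434.64605 +264.50720]
  H  [-317.08959 +1541.79264 +285.56915]
  H  [+0.52156 +0.63800 +1.00000]
B = K⁻¹H; ‖b₁‖=1.975321, ‖b₂‖=1.975321; λ = 2/(‖b₁‖+‖b₂‖) = 0.506247, sign → tz>0 ⇒ λ=+0.506247
r₁ = λ·B[:,0] = (+0.91746,-0.29757,+0.26404); r₂ = λ·B[:,1] = (+0.20660,+0.92358,+0.32299)
r₃ = r₁×r₂ = (-0.33997,-0.24178,+0.90883); SVD([r₁ r₂ r₃]) → R = UVᵀ:
  R  [+0.91746 +0.20660 -0.33997]
  R  [-0.29757 +0.92358 -0.24178]
  R  [+0.26404 +0.32299 +0.90883]
t = (-0.03352, +0.02567, +0.50625) m
tr R = 2.749862; θ = arccos((tr R − 1)/2) = 0.505503 rad = 28.963°
axis k = ((R−Rᵀ)₃₂, (R−Rᵀ)₁₃, (R−Rᵀ)₂₁) / (2 sinθ) = (+0.583133, -0.623660, -0.520580)
rvec = θ·k = (+0.294776, -0.315262, -0.263155)

rvec=(0.2948, -0.3153, -0.2632) tvec=(-0.0335, 0.0257, 0.5062)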